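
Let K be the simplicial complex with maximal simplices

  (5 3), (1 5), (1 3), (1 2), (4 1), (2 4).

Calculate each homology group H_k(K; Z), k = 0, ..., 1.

Order the vertices as 1 < 2 < 3 < 4 < 5. Listing each simplex with vertices in this order, K has dimension 1 with simplices:

  0-simplices (5): [1], [2], [3], [4], [5]
  1-simplices (6): [1,2], [1,3], [1,4], [1,5], [2,4], [3,5]

Hence C_0 ≅ Z^5, C_1 ≅ Z^6.

Boundary ∂_1: C_1 → C_0 maps an edge to its endpoints' difference, ∂[p,q] = q − p.
The 5×6 boundary matrix has rank 4 and Smith normal form diag(1,1,1,1).

Reading off H_k = ker ∂_k / im ∂_{k+1}:

  H_0: rank C_0 − rank ∂_1 = 5 − 4 = 1, and the invariant factors of ∂_1 are all 1, so H_0 ≅ Z.
  H_1: rank ker ∂_1 − rank ∂_2 = (6 − 4) − 0 = 2, and there is no ∂_2, so H_1 ≅ Z^2.

As a check, the Euler characteristic is 5 − 6 = -1, which agrees with 1 − 2 = -1.
(K is a triangulation of a wedge of 2 circles.)

H_0 ≅ Z,  H_1 ≅ Z^2.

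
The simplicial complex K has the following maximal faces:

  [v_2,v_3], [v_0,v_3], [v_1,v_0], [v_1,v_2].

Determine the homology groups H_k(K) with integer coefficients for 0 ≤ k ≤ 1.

Order the vertices as v_0 < v_1 < v_2 < v_3. Listing each simplex with vertices in this order, K has dimension 1 with simplices:

  0-simplices (4): [v_0], [v_1], [v_2], [v_3]
  1-simplices (4): [v_0,v_1], [v_0,v_3], [v_1,v_2], [v_2,v_3]

giving chain groups C_0 ≅ Z^4, C_1 ≅ Z^4.

∂_1: C_1 → C_0 is given by ∂[p,q] = [q] − [p].
This gives a 4×4 integer matrix of rank 3; reducing to Smith normal form yields diagonal entries (1,1,1).

Now H_k = ker ∂_k / im ∂_{k+1}, so:

  H_0: rank C_0 − rank ∂_1 = 4 − 3 = 1, and the invariant factors of ∂_1 are all 1, so H_0 ≅ Z.
  H_1: rank ker ∂_1 − rank ∂_2 = (4 − 3) − 0 = 1, and there is no ∂_2, so H_1 ≅ Z.

H_0 ≅ Z,  H_1 ≅ Z.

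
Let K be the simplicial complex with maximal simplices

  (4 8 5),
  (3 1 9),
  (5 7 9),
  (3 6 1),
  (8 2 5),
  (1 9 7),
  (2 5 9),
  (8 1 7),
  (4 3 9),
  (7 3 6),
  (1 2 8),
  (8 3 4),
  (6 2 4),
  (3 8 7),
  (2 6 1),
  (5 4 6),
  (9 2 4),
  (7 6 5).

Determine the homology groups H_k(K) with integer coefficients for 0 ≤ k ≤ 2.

Take the total order 1 < 2 < 3 < 4 < 5 < 6 < 7 < 8 < 9 on the vertex set. Then K (dimension 2) consists of the simplices:

  0-simplices (9): [1], [2], [3], [4], [5], [6], [7], [8], [9]
  1-simplices (27): (27 of them)
  2-simplices (18): [1,2,6], [1,2,8], [1,3,6], [1,3,9], [1,7,8], [1,7,9], [2,4,6], [2,4,9], [2,5,8], [2,5,9], [3,4,8], [3,4,9], [3,6,7], [3,7,8], [4,5,6], [4,5,8], [5,6,7], [5,7,9]

Hence C_0 ≅ Z^9, C_1 ≅ Z^27, C_2 ≅ Z^18.

The boundary map ∂_1: C_1 → C_0 is given by ∂[p,q] = [q] − [p]. For instance
  ∂[1,2] = [2] − [1].
This gives a 9×27 integer matrix of rank 8; reducing to Smith normal form yields diagonal entries (1,1,1,1,1,1,1,1).

Boundary ∂_2: C_2 → C_1 maps a triangle to the signed sum of its edges. For instance
  ∂[1,3,6] = [3,6] − [1,6] + [1,3],
  ∂[2,5,9] = [5,9] − [2,9] + [2,5].
The 27×18 boundary matrix has rank 18 and Smith normal form diag(1,1,1,1,1,1,1,1,1,1,1,1,1,1,1,1,1,2).

Reading off H_k = ker ∂_k / im ∂_{k+1}:

  H_0: rank C_0 − rank ∂_1 = 9 − 8 = 1, and the invariant factors of ∂_1 are all 1, so H_0 = Z.
  H_1: rank ker ∂_1 − rank ∂_2 = (27 − 8) − 18 = 1, and ∂_2 has invariant factor 2 > 1, so H_1 = Z ⊕ Z/2Z.
  H_2: rank ker ∂_2 − rank ∂_3 = (18 − 18) − 0 = 0, and there is no ∂_3, so H_2 = 0.

As a check, the Euler characteristic is 9 − 27 + 18 = 0, which agrees with 1 − 1 + 0 = 0.

H_0 ≅ Z,  H_1 ≅ Z ⊕ Z/2Z,  H_2 = 0.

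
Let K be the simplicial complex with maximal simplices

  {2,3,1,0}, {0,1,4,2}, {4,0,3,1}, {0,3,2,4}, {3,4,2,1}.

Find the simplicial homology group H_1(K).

H_1 = 0.

Fix the vertex order 0 < 1 < 2 < 3 < 4 and write every simplex with vertices in increasing order. Then dim K = 3 and the simplices of K are:

  0-simplices (5): [0], [1], [2], [3], [4]
  1-simplices (10): [0,1], [0,2], [0,3], [0,4], [1,2], [1,3], [1,4], [2,3], [2,4], [3,4]
  2-simplices (10): [0,1,2], [0,1,3], [0,1,4], [0,2,3], [0,2,4], [0,3,4], [1,2,3], [1,2,4], [1,3,4], [2,3,4]
  3-simplices (5): [0,1,2,3], [0,1,2,4], [0,1,3,4], [0,2,3,4], [1,2,3,4]

giving chain groups C_0 ≅ Z^5, C_1 ≅ Z^10, C_2 ≅ Z^10, C_3 ≅ Z^5.

The boundary map ∂_1: C_1 → C_0 maps an edge to its endpoints' difference, ∂[p,q] = q − p. For instance
  ∂[0,4] = [4] − [0].
The 5×10 boundary matrix has rank 4 and Smith normal form diag(1,1,1,1).

Boundary ∂_2: C_2 → C_1 acts by ∂[p,q,r] = [q,r] − [p,r] + [p,q]. For instance
  ∂[0,1,2] = [1,2] − [0,2] + [0,1],
  ∂[0,1,4] = [1,4] − [0,4] + [0,1].
This gives a 10×10 integer matrix of rank 6; reducing to Smith normal form yields diagonal entries (1,1,1,1,1,1).

∂_3: C_3 → C_2 sends each 3-simplex σ to the alternating sum Σ_i (−1)^i (σ with its i-th vertex removed). For instance
  ∂[0,2,3,4] = [2,3,4] − [0,3,4] + [0,2,4] − [0,2,3],
  ∂[0,1,2,3] = [1,2,3] − [0,2,3] + [0,1,3] − [0,1,2].
As a 10×5 matrix over Z this has rank 4, with invariant factors (1,1,1,1).

Now H_k = ker ∂_k / im ∂_{k+1}, so:

  H_1: rank ker ∂_1 − rank ∂_2 = (10 − 4) − 6 = 0, and the invariant factors of ∂_2 are all 1, so H_1 = 0.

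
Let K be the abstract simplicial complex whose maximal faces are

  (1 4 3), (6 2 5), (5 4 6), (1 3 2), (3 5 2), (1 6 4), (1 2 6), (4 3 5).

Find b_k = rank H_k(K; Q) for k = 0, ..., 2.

b_0 = 1, b_1 = 0, b_2 = 1.

We work with the vertex ordering 1 < 2 < 3 < 4 < 5 < 6. The simplices of K, each written with vertices in increasing order, are:

  0-simplices (6): [1], [2], [3], [4], [5], [6]
  1-simplices (12): [1,2], [1,3], [1,4], [1,6], [2,3], [2,5], [2,6], [3,4], [3,5], [4,5], [4,6], [5,6]
  2-simplices (8): [1,2,3], [1,2,6], [1,3,4], [1,4,6], [2,3,5], [2,5,6], [3,4,5], [4,5,6]

so the chain groups are C_0 ≅ Z^6, C_1 ≅ Z^12, C_2 ≅ Z^8.

The boundary map ∂_1: C_1 → C_0 maps an edge to its endpoints' difference, ∂[p,q] = q − p.
As a 6×12 matrix over Z this has rank 5, with invariant factors (1,1,1,1,1).

The boundary map ∂_2: C_2 → C_1 acts by ∂[p,q,r] = [q,r] − [p,r] + [p,q]. For instance
  ∂[1,4,6] = [4,6] − [1,6] + [1,4],
  ∂[1,3,4] = [3,4] − [1,4] + [1,3].
This gives a 12×8 integer matrix of rank 7; reducing to Smith normal form yields diagonal entries (1,1,1,1,1,1,1).

From H_k ≅ ker(∂_k) / im(∂_{k+1}) we obtain:

  H_0: rank C_0 − rank ∂_1 = 6 − 5 = 1, and the invariant factors of ∂_1 are all 1, so H_0 ≅ Z.
  H_1: rank ker ∂_1 − rank ∂_2 = (12 − 5) − 7 = 0, and the invariant factors of ∂_2 are all 1, so H_1 ≅ 0.
  H_2: rank ker ∂_2 − rank ∂_3 = (8 − 7) − 0 = 1, and there is no ∂_3, so H_2 ≅ Z.

As a check, the Euler characteristic is 6 − 12 + 8 = 2, which agrees with 1 − 0 + 1 = 2.
(K is a triangulation of the 2-sphere S^2.)

Hence the Betti numbers are b_0 = 1, b_1 = 0, b_2 = 1.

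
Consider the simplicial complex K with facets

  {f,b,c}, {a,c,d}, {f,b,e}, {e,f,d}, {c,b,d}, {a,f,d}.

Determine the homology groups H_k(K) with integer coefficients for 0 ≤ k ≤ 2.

H_0 = Z,  H_1 = Z,  H_2 = 0.

Take the total order a < b < c < d < e < f on the vertex set. Then K (dimension 2) consists of the simplices:

  0-simplices (6): a, b, c, d, e, f
  1-simplices (12): ac, ad, af, bc, bd, be, bf, cd, cf, de, df, ef
  2-simplices (6): acd, adf, bcd, bcf, bef, def

so the chain groups are C_0 ≅ Z^6, C_1 ≅ Z^12, C_2 ≅ Z^6.

The boundary map ∂_1: C_1 → C_0 sends each edge [p,q] (with p < q) to q − p.
The resulting 6×12 matrix has rank 5, and its Smith normal form has invariant factors (1,1,1,1,1).

The boundary map ∂_2: C_2 → C_1 sends each 2-simplex [p,q,r] to [q,r] − [p,r] + [p,q]. For instance
  ∂acd = cd − ad + ac,
  ∂bcf = cf − bf + bc.
This gives a 12×6 integer matrix of rank 6; reducing to Smith normal form yields diagonal entries (1,1,1,1,1,1).

Computing H_k = (kernel of ∂_k) / (image of ∂_{k+1}):

  H_0: rank C_0 − rank ∂_1 = 6 − 5 = 1, and the invariant factors of ∂_1 are all 1, so H_0 ≅ Z.
  H_1: rank ker ∂_1 − rank ∂_2 = (12 − 5) − 6 = 1, and the invariant factors of ∂_2 are all 1, so H_1 ≅ Z.
  H_2: rank ker ∂_2 − rank ∂_3 = (6 − 6) − 0 = 0, and there is no ∂_3, so H_2 ≅ 0.

(K is a triangulation of the cylinder S^1 x I.)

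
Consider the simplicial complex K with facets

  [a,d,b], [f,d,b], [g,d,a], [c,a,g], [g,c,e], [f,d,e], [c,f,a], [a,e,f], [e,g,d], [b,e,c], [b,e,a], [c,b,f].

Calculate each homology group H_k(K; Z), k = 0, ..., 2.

Fix the vertex order a < b < c < d < e < f < g and write every simplex with vertices in increasing order. Then dim K = 2 and the simplices of K are:

  0-simplices (7): a, b, c, d, e, f, g
  1-simplices (18): ab, ac, ad, ae, af, ag, bc, bd, be, bf, ce, cf, cg, de, df, dg, ef, eg
  2-simplices (12): abd, abe, acf, acg, adg, aef, bce, bcf, bdf, ceg, def, deg

Hence C_0 ≅ Z^7, C_1 ≅ Z^18, C_2 ≅ Z^12.

Boundary ∂_1: C_1 → C_0 is given by ∂[p,q] = [q] − [p].
This gives a 7×18 integer matrix of rank 6; reducing to Smith normal form yields diagonal entries (1,1,1,1,1,1).

The boundary map ∂_2: C_2 → C_1 sends each 2-simplex [p,q,r] to [q,r] − [p,r] + [p,q]. For instance
  ∂deg = eg − dg + de,
  ∂bdf = df − bf + bd.
The resulting 18×12 matrix has rank 12, and its Smith normal form has invariant factors (1,1,1,1,1,1,1,1,1,1,1,2).

Reading off H_k = ker ∂_k / im ∂_{k+1}:

  H_0: rank C_0 − rank ∂_1 = 7 − 6 = 1, and the invariant factors of ∂_1 are all 1, so H_0 ≅ Z.
  H_1: rank ker ∂_1 − rank ∂_2 = (18 − 6) − 12 = 0, and ∂_2 has invariant factor 2 > 1, so H_1 ≅ Z/2.
  H_2: rank ker ∂_2 − rank ∂_3 = (12 − 12) − 0 = 0, and there is no ∂_3, so H_2 ≅ 0.

(K is a triangulation of the real projective plane RP^2.)

H_0 ≅ Z,  H_1 ≅ Z/2,  H_2 = 0.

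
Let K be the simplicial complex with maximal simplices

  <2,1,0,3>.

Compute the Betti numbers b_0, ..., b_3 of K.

b_0 = 1, b_1 = 0, b_2 = 0, b_3 = 0.

Take the total order 0 < 1 < 2 < 3 on the vertex set. Then K (dimension 3) consists of the simplices:

  0-simplices (4): [0], [1], [2], [3]
  1-simplices (6): [0,1], [0,2], [0,3], [1,2], [1,3], [2,3]
  2-simplices (4): [0,1,2], [0,1,3], [0,2,3], [1,2,3]
  3-simplices (1): [0,1,2,3]

so the chain groups are C_0 ≅ Z^4, C_1 ≅ Z^6, C_2 ≅ Z^4, C_3 ≅ Z^1.

The boundary map ∂_1: C_1 → C_0 sends each edge [p,q] (with p < q) to q − p. For instance
  ∂[0,1] = [1] − [0].
As a 4×6 matrix over Z this has rank 3, with invariant factors (1,1,1).

The boundary map ∂_2: C_2 → C_1 acts by ∂[p,q,r] = [q,r] − [p,r] + [p,q]. For instance
  ∂[0,2,3] = [2,3] − [0,3] + [0,2],
  ∂[1,2,3] = [2,3] − [1,3] + [1,2].
The 6×4 boundary matrix has rank 3 and Smith normal form diag(1,1,1).

∂_3: C_3 → C_2 sends each 3-simplex σ to the alternating sum Σ_i (−1)^i (σ with its i-th vertex removed). For instance
  ∂[0,1,2,3] = [1,2,3] − [0,2,3] + [0,1,3] − [0,1,2].
The resulting 4×1 matrix has rank 1, and its Smith normal form has invariant factors (1).

Computing H_k = (kernel of ∂_k) / (image of ∂_{k+1}):

  H_0: rank C_0 − rank ∂_1 = 4 − 3 = 1, and the invariant factors of ∂_1 are all 1, so H_0 ≅ Z.
  H_1: rank ker ∂_1 − rank ∂_2 = (6 − 3) − 3 = 0, and the invariant factors of ∂_2 are all 1, so H_1 ≅ 0.
  H_2: rank ker ∂_2 − rank ∂_3 = (4 − 3) − 1 = 0, and the invariant factors of ∂_3 are all 1, so H_2 ≅ 0.
  H_3: rank ker ∂_3 − rank ∂_4 = (1 − 1) − 0 = 0, and there is no ∂_4, so H_3 ≅ 0.

As a check, the Euler characteristic is 4 − 6 + 4 − 1 = 1, which agrees with 1 − 0 + 0 − 0 = 1.
(K is a triangulation of the 3-simplex.)

Hence the Betti numbers are b_0 = 1, b_1 = 0, b_2 = 0, b_3 = 0.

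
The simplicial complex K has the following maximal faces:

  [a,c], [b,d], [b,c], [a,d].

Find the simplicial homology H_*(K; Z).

H_0 ≅ Z,  H_1 ≅ Z.

K has 4 vertices, 4 edges.
rank ∂_0 = 0, rank ∂_1 = 3 ⇒ b_0 = 4 − 0 − 3 = 1; all invariant factors of ∂_1 are 1 so no torsion. So H_0 = Z.
rank ∂_1 = 3, rank ∂_2 = 0 ⇒ b_1 = 4 − 3 − 0 = 1. So H_1 = Z.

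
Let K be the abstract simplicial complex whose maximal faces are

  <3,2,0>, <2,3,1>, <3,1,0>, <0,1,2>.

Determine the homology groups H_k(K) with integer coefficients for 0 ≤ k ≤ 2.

Order the vertices as 0 < 1 < 2 < 3. Listing each simplex with vertices in this order, K has dimension 2 with simplices:

  0-simplices (4): [0], [1], [2], [3]
  1-simplices (6): [0,1], [0,2], [0,3], [1,2], [1,3], [2,3]
  2-simplices (4): [0,1,2], [0,1,3], [0,2,3], [1,2,3]

giving chain groups C_0 ≅ Z^4, C_1 ≅ Z^6, C_2 ≅ Z^4.

The boundary map ∂_1: C_1 → C_0 maps an edge to its endpoints' difference, ∂[p,q] = q − p. For instance
  ∂[0,3] = [3] − [0].
As a 4×6 matrix over Z this has rank 3, with invariant factors (1,1,1).

∂_2: C_2 → C_1 sends each 2-simplex [p,q,r] to [q,r] − [p,r] + [p,q]. For instance
  ∂[1,2,3] = [2,3] − [1,3] + [1,2],
  ∂[0,1,3] = [1,3] − [0,3] + [0,1].
This gives a 6×4 integer matrix of rank 3; reducing to Smith normal form yields diagonal entries (1,1,1).

Reading off H_k = ker ∂_k / im ∂_{k+1}:

  H_0: rank C_0 − rank ∂_1 = 4 − 3 = 1, and the invariant factors of ∂_1 are all 1, so H_0 = Z.
  H_1: rank ker ∂_1 − rank ∂_2 = (6 − 3) − 3 = 0, and the invariant factors of ∂_2 are all 1, so H_1 = 0.
  H_2: rank ker ∂_2 − rank ∂_3 = (4 − 3) − 0 = 1, and there is no ∂_3, so H_2 = Z.

(K is a triangulation of the 2-sphere S^2.)

H_0 ≅ Z,  H_1 = 0,  H_2 ≅ Z.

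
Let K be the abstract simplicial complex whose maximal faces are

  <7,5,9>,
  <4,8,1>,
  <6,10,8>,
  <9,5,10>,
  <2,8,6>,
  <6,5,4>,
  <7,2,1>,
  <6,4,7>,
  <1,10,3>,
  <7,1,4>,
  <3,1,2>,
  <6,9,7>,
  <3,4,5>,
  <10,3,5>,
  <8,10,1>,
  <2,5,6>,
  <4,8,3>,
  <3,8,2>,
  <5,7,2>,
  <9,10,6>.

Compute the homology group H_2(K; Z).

H_2 = 0.

K has 10 vertices, 30 edges, 20 triangles.
rank ∂_2 = 20, rank ∂_3 = 0 ⇒ b_2 = 20 − 20 − 0 = 0. So H_2 ≅ 0.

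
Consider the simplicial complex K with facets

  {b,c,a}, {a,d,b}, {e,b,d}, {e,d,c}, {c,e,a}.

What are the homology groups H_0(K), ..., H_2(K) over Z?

H_0 ≅ Z,  H_1 ≅ Z,  H_2 = 0.

Fix the vertex order a < b < c < d < e and write every simplex with vertices in increasing order. Then dim K = 2 and the simplices of K are:

  0-simplices (5): a, b, c, d, e
  1-simplices (10): ab, ac, ad, ae, bc, bd, be, cd, ce, de
  2-simplices (5): abc, abd, ace, bde, cde

giving chain groups C_0 ≅ Z^5, C_1 ≅ Z^10, C_2 ≅ Z^5.

The boundary map ∂_1: C_1 → C_0 sends each edge [p,q] (with p < q) to q − p. For instance
  ∂bc = c − b.
The 5×10 boundary matrix has rank 4 and Smith normal form diag(1,1,1,1).

The boundary map ∂_2: C_2 → C_1 maps a triangle to the signed sum of its edges. For instance
  ∂bde = de − be + bd,
  ∂abc = bc − ac + ab.
As a 10×5 matrix over Z this has rank 5, with invariant factors (1,1,1,1,1).

Now H_k = ker ∂_k / im ∂_{k+1}, so:

  H_0: rank C_0 − rank ∂_1 = 5 − 4 = 1, and the invariant factors of ∂_1 are all 1, so H_0 ≅ Z.
  H_1: rank ker ∂_1 − rank ∂_2 = (10 − 4) − 5 = 1, and the invariant factors of ∂_2 are all 1, so H_1 ≅ Z.
  H_2: rank ker ∂_2 − rank ∂_3 = (5 − 5) − 0 = 0, and there is no ∂_3, so H_2 ≅ 0.

As a check, the Euler characteristic is 5 − 10 + 5 = 0, which agrees with 1 − 1 + 0 = 0.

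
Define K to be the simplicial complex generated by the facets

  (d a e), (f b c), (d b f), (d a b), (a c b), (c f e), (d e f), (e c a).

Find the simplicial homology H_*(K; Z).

Fix the vertex order a < b < c < d < e < f and write every simplex with vertices in increasing order. Then dim K = 2 and the simplices of K are:

  0-simplices (6): a, b, c, d, e, f
  1-simplices (12): ab, ac, ad, ae, bc, bd, bf, ce, cf, de, df, ef
  2-simplices (8): abc, abd, ace, ade, bcf, bdf, cef, def

Hence C_0 ≅ Z^6, C_1 ≅ Z^12, C_2 ≅ Z^8.

The boundary map ∂_1: C_1 → C_0 sends each edge [p,q] (with p < q) to q − p.
As a 6×12 matrix over Z this has rank 5, with invariant factors (1,1,1,1,1).

The boundary map ∂_2: C_2 → C_1 maps a triangle to the signed sum of its edges. For instance
  ∂abc = bc − ac + ab,
  ∂bdf = df − bf + bd.
This gives a 12×8 integer matrix of rank 7; reducing to Smith normal form yields diagonal entries (1,1,1,1,1,1,1).

Computing H_k = (kernel of ∂_k) / (image of ∂_{k+1}):

  H_0: rank C_0 − rank ∂_1 = 6 − 5 = 1, and the invariant factors of ∂_1 are all 1, so H_0 = Z.
  H_1: rank ker ∂_1 − rank ∂_2 = (12 − 5) − 7 = 0, and the invariant factors of ∂_2 are all 1, so H_1 = 0.
  H_2: rank ker ∂_2 − rank ∂_3 = (8 − 7) − 0 = 1, and there is no ∂_3, so H_2 = Z.

(K is a triangulation of the 2-sphere S^2.)

H_0 = Z,  H_1 = 0,  H_2 = Z.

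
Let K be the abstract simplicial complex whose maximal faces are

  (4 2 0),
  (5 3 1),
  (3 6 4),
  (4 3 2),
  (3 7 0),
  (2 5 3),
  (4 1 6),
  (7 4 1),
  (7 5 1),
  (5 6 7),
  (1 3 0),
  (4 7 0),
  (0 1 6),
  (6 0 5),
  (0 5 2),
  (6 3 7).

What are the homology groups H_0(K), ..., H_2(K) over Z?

H_0 = Z,  H_1 = Z^2,  H_2 = Z.

Order the vertices as 0 < 1 < 2 < 3 < 4 < 5 < 6 < 7. Listing each simplex with vertices in this order, K has dimension 2 with simplices:

  0-simplices (8): [0], [1], [2], [3], [4], [5], [6], [7]
  1-simplices (24): (24 of them)
  2-simplices (16): [0,1,3], [0,1,6], [0,2,4], [0,2,5], [0,3,7], [0,4,7], [0,5,6], [1,3,5], [1,4,6], [1,4,7], [1,5,7], [2,3,4], [2,3,5], [3,4,6], [3,6,7], [5,6,7]

giving chain groups C_0 ≅ Z^8, C_1 ≅ Z^24, C_2 ≅ Z^16.

Boundary ∂_1: C_1 → C_0 sends each edge [p,q] (with p < q) to q − p. For instance
  ∂[0,7] = [7] − [0].
The 8×24 boundary matrix has rank 7 and Smith normal form diag(1,1,1,1,1,1,1).

The boundary map ∂_2: C_2 → C_1 acts by ∂[p,q,r] = [q,r] − [p,r] + [p,q]. For instance
  ∂[0,3,7] = [3,7] − [0,7] + [0,3],
  ∂[5,6,7] = [6,7] − [5,7] + [5,6].
This gives a 24×16 integer matrix of rank 15; reducing to Smith normal form yields diagonal entries (1,1,1,1,1,1,1,1,1,1,1,1,1,1,1).

Reading off H_k = ker ∂_k / im ∂_{k+1}:

  H_0: rank C_0 − rank ∂_1 = 8 − 7 = 1, and the invariant factors of ∂_1 are all 1, so H_0 = Z.
  H_1: rank ker ∂_1 − rank ∂_2 = (24 − 7) − 15 = 2, and the invariant factors of ∂_2 are all 1, so H_1 = Z^2.
  H_2: rank ker ∂_2 − rank ∂_3 = (16 − 15) − 0 = 1, and there is no ∂_3, so H_2 = Z.

As a check, the Euler characteristic is 8 − 24 + 16 = 0, which agrees with 1 − 2 + 1 = 0.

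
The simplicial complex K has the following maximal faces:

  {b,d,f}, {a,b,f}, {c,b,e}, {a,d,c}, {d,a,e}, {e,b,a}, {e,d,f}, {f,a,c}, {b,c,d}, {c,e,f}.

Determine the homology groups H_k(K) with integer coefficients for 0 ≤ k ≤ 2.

H_0 ≅ Z,  H_1 ≅ Z/2Z,  H_2 = 0.

K has 6 vertices, 15 edges, 10 triangles.
rank ∂_0 = 0, rank ∂_1 = 5 ⇒ b_0 = 6 − 0 − 5 = 1; all invariant factors of ∂_1 are 1 so no torsion. So H_0 ≅ Z.
rank ∂_1 = 5, rank ∂_2 = 10 ⇒ b_1 = 15 − 5 − 10 = 0; ∂_2 has invariant factor(s) [2] giving torsion. So H_1 ≅ Z/2Z.
rank ∂_2 = 10, rank ∂_3 = 0 ⇒ b_2 = 10 − 10 − 0 = 0. So H_2 ≅ 0.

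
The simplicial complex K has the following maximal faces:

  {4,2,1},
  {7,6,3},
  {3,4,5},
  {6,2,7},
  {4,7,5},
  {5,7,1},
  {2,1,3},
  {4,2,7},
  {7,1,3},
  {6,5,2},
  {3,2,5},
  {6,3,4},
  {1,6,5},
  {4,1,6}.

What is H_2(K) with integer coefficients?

Order the vertices as 1 < 2 < 3 < 4 < 5 < 6 < 7. Listing each simplex with vertices in this order, K has dimension 2 with simplices:

  0-simplices (7): [1], [2], [3], [4], [5], [6], [7]
  1-simplices (21): [1,2], [1,3], [1,4], [1,5], [1,6], [1,7], [2,3], [2,4], [2,5], [2,6], [2,7], [3,4], [3,5], [3,6], [3,7], [4,5], [4,6], [4,7], [5,6], [5,7], [6,7]
  2-simplices (14): [1,2,3], [1,2,4], [1,3,7], [1,4,6], [1,5,6], [1,5,7], [2,3,5], [2,4,7], [2,5,6], [2,6,7], [3,4,5], [3,4,6], [3,6,7], [4,5,7]

Hence C_0 ≅ Z^7, C_1 ≅ Z^21, C_2 ≅ Z^14.

Boundary ∂_1: C_1 → C_0 sends each edge [p,q] (with p < q) to q − p. For instance
  ∂[1,5] = [5] − [1].
The resulting 7×21 matrix has rank 6, and its Smith normal form has invariant factors (1,1,1,1,1,1).

The boundary map ∂_2: C_2 → C_1 sends each 2-simplex [p,q,r] to [q,r] − [p,r] + [p,q]. For instance
  ∂[2,6,7] = [6,7] − [2,7] + [2,6],
  ∂[1,2,3] = [2,3] − [1,3] + [1,2].
The 21×14 boundary matrix has rank 13 and Smith normal form diag(1,1,1,1,1,1,1,1,1,1,1,1,1).

Computing H_k = (kernel of ∂_k) / (image of ∂_{k+1}):

  H_2: rank ker ∂_2 − rank ∂_3 = (14 − 13) − 0 = 1, and there is no ∂_3, so H_2 = Z.

(K is a triangulation of the torus T^2.)

H_2 ≅ Z.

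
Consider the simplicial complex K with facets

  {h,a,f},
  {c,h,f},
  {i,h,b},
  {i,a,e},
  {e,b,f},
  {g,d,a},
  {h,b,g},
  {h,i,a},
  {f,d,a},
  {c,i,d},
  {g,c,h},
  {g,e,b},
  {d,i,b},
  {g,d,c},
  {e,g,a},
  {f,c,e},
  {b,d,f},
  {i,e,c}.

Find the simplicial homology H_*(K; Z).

Order the vertices as a < b < c < d < e < f < g < h < i. Listing each simplex with vertices in this order, K has dimension 2 with simplices:

  0-simplices (9): a, b, c, d, e, f, g, h, i
  1-simplices (27): ad, ae, af, ag, ah, ai, bd, be, bf, bg, bh, bi, cd, ce, cf, cg, ch, ci, df, dg, di, ef, eg, ei, fh, gh, hi
  2-simplices (18): adf, adg, aeg, aei, afh, ahi, bdf, bdi, bef, beg, bgh, bhi, cdg, cdi, cef, cei, cfh, cgh

Hence C_0 ≅ Z^9, C_1 ≅ Z^27, C_2 ≅ Z^18.

∂_1: C_1 → C_0 sends each edge [p,q] (with p < q) to q − p. For instance
  ∂di = i − d.
As a 9×27 matrix over Z this has rank 8, with invariant factors (1,1,1,1,1,1,1,1).

∂_2: C_2 → C_1 maps a triangle to the signed sum of its edges. For instance
  ∂bgh = gh − bh + bg,
  ∂bdi = di − bi + bd.
This gives a 27×18 integer matrix of rank 17; reducing to Smith normal form yields diagonal entries (1,1,1,1,1,1,1,1,1,1,1,1,1,1,1,1,1).

From H_k ≅ ker(∂_k) / im(∂_{k+1}) we obtain:

  H_0: rank C_0 − rank ∂_1 = 9 − 8 = 1, and the invariant factors of ∂_1 are all 1, so H_0 = Z.
  H_1: rank ker ∂_1 − rank ∂_2 = (27 − 8) − 17 = 2, and the invariant factors of ∂_2 are all 1, so H_1 = Z^2.
  H_2: rank ker ∂_2 − rank ∂_3 = (18 − 17) − 0 = 1, and there is no ∂_3, so H_2 = Z.

H_0 = Z,  H_1 = Z^2,  H_2 = Z.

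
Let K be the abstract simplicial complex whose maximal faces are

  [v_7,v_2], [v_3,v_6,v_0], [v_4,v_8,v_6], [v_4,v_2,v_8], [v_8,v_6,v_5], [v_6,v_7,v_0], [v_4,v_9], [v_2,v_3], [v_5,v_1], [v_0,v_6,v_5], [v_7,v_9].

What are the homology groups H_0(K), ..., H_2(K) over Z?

H_0 ≅ Z,  H_1 ≅ Z^3,  H_2 = 0.

We work with the vertex ordering v_0 < v_1 < v_2 < v_3 < v_4 < v_5 < v_6 < v_7 < v_8 < v_9. The simplices of K, each written with vertices in increasing order, are:

  0-simplices (10): [v_0], [v_1], [v_2], [v_3], [v_4], [v_5], [v_6], [v_7], [v_8], [v_9]
  1-simplices (18): (18 of them)
  2-simplices (6): [v_0,v_3,v_6], [v_0,v_5,v_6], [v_0,v_6,v_7], [v_2,v_4,v_8], [v_4,v_6,v_8], [v_5,v_6,v_8]

Hence C_0 ≅ Z^10, C_1 ≅ Z^18, C_2 ≅ Z^6.

The boundary map ∂_1: C_1 → C_0 sends each edge [p,q] (with p < q) to q − p. For instance
  ∂[v_0,v_6] = [v_6] − [v_0].
The resulting 10×18 matrix has rank 9, and its Smith normal form has invariant factors (1,1,1,1,1,1,1,1,1).

The boundary map ∂_2: C_2 → C_1 maps a triangle to the signed sum of its edges. For instance
  ∂[v_2,v_4,v_8] = [v_4,v_8] − [v_2,v_8] + [v_2,v_4],
  ∂[v_5,v_6,v_8] = [v_6,v_8] − [v_5,v_8] + [v_5,v_6].
The resulting 18×6 matrix has rank 6, and its Smith normal form has invariant factors (1,1,1,1,1,1).

From H_k ≅ ker(∂_k) / im(∂_{k+1}) we obtain:

  H_0: rank C_0 − rank ∂_1 = 10 − 9 = 1, and the invariant factors of ∂_1 are all 1, so H_0 = Z.
  H_1: rank ker ∂_1 − rank ∂_2 = (18 − 9) − 6 = 3, and the invariant factors of ∂_2 are all 1, so H_1 = Z^3.
  H_2: rank ker ∂_2 − rank ∂_3 = (6 − 6) − 0 = 0, and there is no ∂_3, so H_2 = 0.

As a check, the Euler characteristic is 10 − 18 + 6 = -2, which agrees with 1 − 3 + 0 = -2.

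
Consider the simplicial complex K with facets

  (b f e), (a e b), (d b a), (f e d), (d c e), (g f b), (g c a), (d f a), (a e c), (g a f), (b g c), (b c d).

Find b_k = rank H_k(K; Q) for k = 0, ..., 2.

b_0 = 1, b_1 = 0, b_2 = 0.

K has 7 vertices, 18 edges, 12 triangles.
rank ∂_0 = 0, rank ∂_1 = 6 ⇒ b_0 = 7 − 0 − 6 = 1; all invariant factors of ∂_1 are 1 so no torsion. So H_0 ≅ Z.
rank ∂_1 = 6, rank ∂_2 = 12 ⇒ b_1 = 18 − 6 − 12 = 0; ∂_2 has invariant factor(s) [2] giving torsion. So H_1 ≅ Z_2.
rank ∂_2 = 12, rank ∂_3 = 0 ⇒ b_2 = 12 − 12 − 0 = 0. So H_2 ≅ 0.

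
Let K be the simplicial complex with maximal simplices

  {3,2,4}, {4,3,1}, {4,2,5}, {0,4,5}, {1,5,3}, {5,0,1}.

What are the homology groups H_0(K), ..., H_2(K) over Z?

H_0 = Z,  H_1 = Z,  H_2 = 0.

We work with the vertex ordering 0 < 1 < 2 < 3 < 4 < 5. The simplices of K, each written with vertices in increasing order, are:

  0-simplices (6): [0], [1], [2], [3], [4], [5]
  1-simplices (12): [0,1], [0,4], [0,5], [1,3], [1,4], [1,5], [2,3], [2,4], [2,5], [3,4], [3,5], [4,5]
  2-simplices (6): [0,1,5], [0,4,5], [1,3,4], [1,3,5], [2,3,4], [2,4,5]

so the chain groups are C_0 ≅ Z^6, C_1 ≅ Z^12, C_2 ≅ Z^6.

The boundary map ∂_1: C_1 → C_0 maps an edge to its endpoints' difference, ∂[p,q] = q − p. For instance
  ∂[1,4] = [4] − [1].
The resulting 6×12 matrix has rank 5, and its Smith normal form has invariant factors (1,1,1,1,1).

∂_2: C_2 → C_1 sends each 2-simplex [p,q,r] to [q,r] − [p,r] + [p,q]. For instance
  ∂[2,4,5] = [4,5] − [2,5] + [2,4],
  ∂[1,3,5] = [3,5] − [1,5] + [1,3].
The 12×6 boundary matrix has rank 6 and Smith normal form diag(1,1,1,1,1,1).

Reading off H_k = ker ∂_k / im ∂_{k+1}:

  H_0: rank C_0 − rank ∂_1 = 6 − 5 = 1, and the invariant factors of ∂_1 are all 1, so H_0 ≅ Z.
  H_1: rank ker ∂_1 − rank ∂_2 = (12 − 5) − 6 = 1, and the invariant factors of ∂_2 are all 1, so H_1 ≅ Z.
  H_2: rank ker ∂_2 − rank ∂_3 = (6 − 6) − 0 = 0, and there is no ∂_3, so H_2 ≅ 0.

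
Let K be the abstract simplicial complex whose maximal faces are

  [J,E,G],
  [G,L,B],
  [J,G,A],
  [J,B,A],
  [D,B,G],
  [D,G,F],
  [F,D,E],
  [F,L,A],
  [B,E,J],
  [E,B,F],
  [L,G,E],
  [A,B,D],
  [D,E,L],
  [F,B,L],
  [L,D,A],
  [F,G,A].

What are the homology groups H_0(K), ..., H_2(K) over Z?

Order the vertices as A < B < D < E < F < G < J < L. Listing each simplex with vertices in this order, K has dimension 2 with simplices:

  0-simplices (8): A, B, D, E, F, G, J, L
  1-simplices (24): AB, AD, AF, AG, AJ, AL, BD, BE, BF, BG, BJ, BL, DE, DF, DG, DL, EF, EG, EJ, EL, FG, FL, GJ, GL
  2-simplices (16): ABD, ABJ, ADL, AFG, AFL, AGJ, BDG, BEF, BEJ, BFL, BGL, DEF, DEL, DFG, EGJ, EGL

so the chain groups are C_0 ≅ Z^8, C_1 ≅ Z^24, C_2 ≅ Z^16.

∂_1: C_1 → C_0 maps an edge to its endpoints' difference, ∂[p,q] = q − p.
As a 8×24 matrix over Z this has rank 7, with invariant factors (1,1,1,1,1,1,1).

The boundary map ∂_2: C_2 → C_1 maps a triangle to the signed sum of its edges. For instance
  ∂DFG = FG − DG + DF,
  ∂AFL = FL − AL + AF.
As a 24×16 matrix over Z this has rank 15, with invariant factors (1,1,1,1,1,1,1,1,1,1,1,1,1,1,1).

Reading off H_k = ker ∂_k / im ∂_{k+1}:

  H_0: rank C_0 − rank ∂_1 = 8 − 7 = 1, and the invariant factors of ∂_1 are all 1, so H_0 = Z.
  H_1: rank ker ∂_1 − rank ∂_2 = (24 − 7) − 15 = 2, and the invariant factors of ∂_2 are all 1, so H_1 = Z^2.
  H_2: rank ker ∂_2 − rank ∂_3 = (16 − 15) − 0 = 1, and there is no ∂_3, so H_2 = Z.

As a check, the Euler characteristic is 8 − 24 + 16 = 0, which agrees with 1 − 2 + 1 = 0.
(K is a triangulation of the torus T^2.)

H_0 ≅ Z,  H_1 ≅ Z^2,  H_2 ≅ Z.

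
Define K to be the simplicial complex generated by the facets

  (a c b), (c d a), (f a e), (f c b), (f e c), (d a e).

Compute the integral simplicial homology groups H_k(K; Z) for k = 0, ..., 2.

H_0 = Z,  H_1 = Z,  H_2 = 0.

K has 6 vertices, 12 edges, 6 triangles.
rank ∂_0 = 0, rank ∂_1 = 5 ⇒ b_0 = 6 − 0 − 5 = 1; all invariant factors of ∂_1 are 1 so no torsion. So H_0 = Z.
rank ∂_1 = 5, rank ∂_2 = 6 ⇒ b_1 = 12 − 5 − 6 = 1; all invariant factors of ∂_2 are 1 so no torsion. So H_1 = Z.
rank ∂_2 = 6, rank ∂_3 = 0 ⇒ b_2 = 6 − 6 − 0 = 0. So H_2 = 0.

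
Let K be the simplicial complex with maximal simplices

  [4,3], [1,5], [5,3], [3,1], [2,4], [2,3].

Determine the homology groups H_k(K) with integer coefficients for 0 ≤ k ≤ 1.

H_0 ≅ Z,  H_1 ≅ Z^2.

We work with the vertex ordering 1 < 2 < 3 < 4 < 5. The simplices of K, each written with vertices in increasing order, are:

  0-simplices (5): [1], [2], [3], [4], [5]
  1-simplices (6): [1,3], [1,5], [2,3], [2,4], [3,4], [3,5]

so the chain groups are C_0 ≅ Z^5, C_1 ≅ Z^6.

∂_1: C_1 → C_0 is given by ∂[p,q] = [q] − [p].
This gives a 5×6 integer matrix of rank 4; reducing to Smith normal form yields diagonal entries (1,1,1,1).

Now H_k = ker ∂_k / im ∂_{k+1}, so:

  H_0: rank C_0 − rank ∂_1 = 5 − 4 = 1, and the invariant factors of ∂_1 are all 1, so H_0 = Z.
  H_1: rank ker ∂_1 − rank ∂_2 = (6 − 4) − 0 = 2, and there is no ∂_2, so H_1 = Z^2.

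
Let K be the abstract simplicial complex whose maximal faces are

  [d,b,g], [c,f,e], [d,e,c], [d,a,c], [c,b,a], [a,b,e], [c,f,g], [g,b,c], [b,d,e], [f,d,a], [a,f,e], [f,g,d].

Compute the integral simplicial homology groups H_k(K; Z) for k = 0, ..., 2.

H_0 = Z,  H_1 = Z/2,  H_2 = 0.

Fix the vertex order a < b < c < d < e < f < g and write every simplex with vertices in increasing order. Then dim K = 2 and the simplices of K are:

  0-simplices (7): a, b, c, d, e, f, g
  1-simplices (18): ab, ac, ad, ae, af, bc, bd, be, bg, cd, ce, cf, cg, de, df, dg, ef, fg
  2-simplices (12): abc, abe, acd, adf, aef, bcg, bde, bdg, cde, cef, cfg, dfg

so the chain groups are C_0 ≅ Z^7, C_1 ≅ Z^18, C_2 ≅ Z^12.

Boundary ∂_1: C_1 → C_0 sends each edge [p,q] (with p < q) to q − p. For instance
  ∂cg = g − c.
The 7×18 boundary matrix has rank 6 and Smith normal form diag(1,1,1,1,1,1).

Boundary ∂_2: C_2 → C_1 acts by ∂[p,q,r] = [q,r] − [p,r] + [p,q]. For instance
  ∂cef = ef − cf + ce,
  ∂bcg = cg − bg + bc.
As a 18×12 matrix over Z this has rank 12, with invariant factors (1,1,1,1,1,1,1,1,1,1,1,2).

Now H_k = ker ∂_k / im ∂_{k+1}, so:

  H_0: rank C_0 − rank ∂_1 = 7 − 6 = 1, and the invariant factors of ∂_1 are all 1, so H_0 = Z.
  H_1: rank ker ∂_1 − rank ∂_2 = (18 − 6) − 12 = 0, and ∂_2 has invariant factor 2 > 1, so H_1 = Z/2.
  H_2: rank ker ∂_2 − rank ∂_3 = (12 − 12) − 0 = 0, and there is no ∂_3, so H_2 = 0.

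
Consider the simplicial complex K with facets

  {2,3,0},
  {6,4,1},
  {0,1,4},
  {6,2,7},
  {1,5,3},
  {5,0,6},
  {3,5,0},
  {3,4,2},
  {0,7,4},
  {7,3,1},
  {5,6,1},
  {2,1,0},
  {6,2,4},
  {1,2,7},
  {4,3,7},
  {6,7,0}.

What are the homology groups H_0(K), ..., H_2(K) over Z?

H_0 ≅ Z,  H_1 ≅ Z^2,  H_2 ≅ Z.

We work with the vertex ordering 0 < 1 < 2 < 3 < 4 < 5 < 6 < 7. The simplices of K, each written with vertices in increasing order, are:

  0-simplices (8): [0], [1], [2], [3], [4], [5], [6], [7]
  1-simplices (24): (24 of them)
  2-simplices (16): [0,1,2], [0,1,4], [0,2,3], [0,3,5], [0,4,7], [0,5,6], [0,6,7], [1,2,7], [1,3,5], [1,3,7], [1,4,6], [1,5,6], [2,3,4], [2,4,6], [2,6,7], [3,4,7]

Hence C_0 ≅ Z^8, C_1 ≅ Z^24, C_2 ≅ Z^16.

The boundary map ∂_1: C_1 → C_0 is given by ∂[p,q] = [q] − [p]. For instance
  ∂[0,4] = [4] − [0].
The 8×24 boundary matrix has rank 7 and Smith normal form diag(1,1,1,1,1,1,1).

The boundary map ∂_2: C_2 → C_1 sends each 2-simplex [p,q,r] to [q,r] − [p,r] + [p,q]. For instance
  ∂[1,5,6] = [5,6] − [1,6] + [1,5],
  ∂[2,4,6] = [4,6] − [2,6] + [2,4].
The resulting 24×16 matrix has rank 15, and its Smith normal form has invariant factors (1,1,1,1,1,1,1,1,1,1,1,1,1,1,1).

Now H_k = ker ∂_k / im ∂_{k+1}, so:

  H_0: rank C_0 − rank ∂_1 = 8 − 7 = 1, and the invariant factors of ∂_1 are all 1, so H_0 = Z.
  H_1: rank ker ∂_1 − rank ∂_2 = (24 − 7) − 15 = 2, and the invariant factors of ∂_2 are all 1, so H_1 = Z^2.
  H_2: rank ker ∂_2 − rank ∂_3 = (16 − 15) − 0 = 1, and there is no ∂_3, so H_2 = Z.

(K is a triangulation of the torus T^2.)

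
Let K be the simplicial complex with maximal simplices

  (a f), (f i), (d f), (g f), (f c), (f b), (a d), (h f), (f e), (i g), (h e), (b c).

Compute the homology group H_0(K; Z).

H_0 ≅ Z.

We work with the vertex ordering a < b < c < d < e < f < g < h < i. The simplices of K, each written with vertices in increasing order, are:

  0-simplices (9): a, b, c, d, e, f, g, h, i
  1-simplices (12): ad, af, bc, bf, cf, df, ef, eh, fg, fh, fi, gi

so the chain groups are C_0 ≅ Z^9, C_1 ≅ Z^12.

∂_1: C_1 → C_0 maps an edge to its endpoints' difference, ∂[p,q] = q − p. For instance
  ∂ef = f − e.
The 9×12 boundary matrix has rank 8 and Smith normal form diag(1,1,1,1,1,1,1,1).

From H_k ≅ ker(∂_k) / im(∂_{k+1}) we obtain:

  H_0: rank C_0 − rank ∂_1 = 9 − 8 = 1, and the invariant factors of ∂_1 are all 1, so H_0 ≅ Z.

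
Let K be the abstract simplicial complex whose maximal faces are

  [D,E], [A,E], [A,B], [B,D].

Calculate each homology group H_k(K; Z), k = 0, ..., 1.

Take the total order A < B < D < E on the vertex set. Then K (dimension 1) consists of the simplices:

  0-simplices (4): A, B, D, E
  1-simplices (4): AB, AE, BD, DE

so the chain groups are C_0 ≅ Z^4, C_1 ≅ Z^4.

∂_1: C_1 → C_0 sends each edge [p,q] (with p < q) to q − p. For instance
  ∂AE = E − A.
The resulting 4×4 matrix has rank 3, and its Smith normal form has invariant factors (1,1,1).

Now H_k = ker ∂_k / im ∂_{k+1}, so:

  H_0: rank C_0 − rank ∂_1 = 4 − 3 = 1, and the invariant factors of ∂_1 are all 1, so H_0 = Z.
  H_1: rank ker ∂_1 − rank ∂_2 = (4 − 3) − 0 = 1, and there is no ∂_2, so H_1 = Z.

(K is a triangulation of the circle S^1.)

H_0 = Z,  H_1 = Z.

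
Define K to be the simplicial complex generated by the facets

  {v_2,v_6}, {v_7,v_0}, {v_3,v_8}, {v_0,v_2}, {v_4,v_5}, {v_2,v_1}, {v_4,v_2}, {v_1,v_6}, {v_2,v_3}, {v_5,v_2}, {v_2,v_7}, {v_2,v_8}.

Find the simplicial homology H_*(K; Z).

Fix the vertex order v_0 < v_1 < v_2 < v_3 < v_4 < v_5 < v_6 < v_7 < v_8 and write every simplex with vertices in increasing order. Then dim K = 1 and the simplices of K are:

  0-simplices (9): [v_0], [v_1], [v_2], [v_3], [v_4], [v_5], [v_6], [v_7], [v_8]
  1-simplices (12): [v_0,v_2], [v_0,v_7], [v_1,v_2], [v_1,v_6], [v_2,v_3], [v_2,v_4], [v_2,v_5], [v_2,v_6], [v_2,v_7], [v_2,v_8], [v_3,v_8], [v_4,v_5]

giving chain groups C_0 ≅ Z^9, C_1 ≅ Z^12.

∂_1: C_1 → C_0 sends each edge [p,q] (with p < q) to q − p.
The resulting 9×12 matrix has rank 8, and its Smith normal form has invariant factors (1,1,1,1,1,1,1,1).

From H_k ≅ ker(∂_k) / im(∂_{k+1}) we obtain:

  H_0: rank C_0 − rank ∂_1 = 9 − 8 = 1, and the invariant factors of ∂_1 are all 1, so H_0 = Z.
  H_1: rank ker ∂_1 − rank ∂_2 = (12 − 8) − 0 = 4, and there is no ∂_2, so H_1 = Z^4.

H_0 = Z,  H_1 = Z^4.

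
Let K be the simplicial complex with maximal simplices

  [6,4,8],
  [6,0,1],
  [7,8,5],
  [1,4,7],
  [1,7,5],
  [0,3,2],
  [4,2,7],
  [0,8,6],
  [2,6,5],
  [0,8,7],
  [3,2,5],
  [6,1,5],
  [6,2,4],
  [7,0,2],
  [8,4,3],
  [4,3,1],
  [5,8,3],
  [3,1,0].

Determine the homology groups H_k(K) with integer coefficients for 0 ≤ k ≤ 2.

H_0 = Z,  H_1 = Z^2,  H_2 = Z.

We work with the vertex ordering 0 < 1 < 2 < 3 < 4 < 5 < 6 < 7 < 8. The simplices of K, each written with vertices in increasing order, are:

  0-simplices (9): [0], [1], [2], [3], [4], [5], [6], [7], [8]
  1-simplices (27): (27 of them)
  2-simplices (18): [0,1,3], [0,1,6], [0,2,3], [0,2,7], [0,6,8], [0,7,8], [1,3,4], [1,4,7], [1,5,6], [1,5,7], [2,3,5], [2,4,6], [2,4,7], [2,5,6], [3,4,8], [3,5,8], [4,6,8], [5,7,8]

Hence C_0 ≅ Z^9, C_1 ≅ Z^27, C_2 ≅ Z^18.

Boundary ∂_1: C_1 → C_0 is given by ∂[p,q] = [q] − [p].
The 9×27 boundary matrix has rank 8 and Smith normal form diag(1,1,1,1,1,1,1,1).

∂_2: C_2 → C_1 sends each 2-simplex [p,q,r] to [q,r] − [p,r] + [p,q]. For instance
  ∂[0,6,8] = [6,8] − [0,8] + [0,6],
  ∂[2,4,7] = [4,7] − [2,7] + [2,4].
The resulting 27×18 matrix has rank 17, and its Smith normal form has invariant factors (1,1,1,1,1,1,1,1,1,1,1,1,1,1,1,1,1).

Computing H_k = (kernel of ∂_k) / (image of ∂_{k+1}):

  H_0: rank C_0 − rank ∂_1 = 9 − 8 = 1, and the invariant factors of ∂_1 are all 1, so H_0 ≅ Z.
  H_1: rank ker ∂_1 − rank ∂_2 = (27 − 8) − 17 = 2, and the invariant factors of ∂_2 are all 1, so H_1 ≅ Z^2.
  H_2: rank ker ∂_2 − rank ∂_3 = (18 − 17) − 0 = 1, and there is no ∂_3, so H_2 ≅ Z.

As a check, the Euler characteristic is 9 − 27 + 18 = 0, which agrees with 1 − 2 + 1 = 0.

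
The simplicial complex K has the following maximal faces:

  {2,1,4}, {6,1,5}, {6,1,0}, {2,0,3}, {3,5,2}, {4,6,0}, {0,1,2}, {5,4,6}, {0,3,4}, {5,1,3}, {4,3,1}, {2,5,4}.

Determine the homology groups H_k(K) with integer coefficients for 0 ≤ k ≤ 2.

Take the total order 0 < 1 < 2 < 3 < 4 < 5 < 6 on the vertex set. Then K (dimension 2) consists of the simplices:

  0-simplices (7): [0], [1], [2], [3], [4], [5], [6]
  1-simplices (18): [0,1], [0,2], [0,3], [0,4], [0,6], [1,2], [1,3], [1,4], [1,5], [1,6], [2,3], [2,4], [2,5], [3,4], [3,5], [4,5], [4,6], [5,6]
  2-simplices (12): [0,1,2], [0,1,6], [0,2,3], [0,3,4], [0,4,6], [1,2,4], [1,3,4], [1,3,5], [1,5,6], [2,3,5], [2,4,5], [4,5,6]

giving chain groups C_0 ≅ Z^7, C_1 ≅ Z^18, C_2 ≅ Z^12.

The boundary map ∂_1: C_1 → C_0 sends each edge [p,q] (with p < q) to q − p.
As a 7×18 matrix over Z this has rank 6, with invariant factors (1,1,1,1,1,1).

The boundary map ∂_2: C_2 → C_1 maps a triangle to the signed sum of its edges. For instance
  ∂[1,3,4] = [3,4] − [1,4] + [1,3],
  ∂[1,2,4] = [2,4] − [1,4] + [1,2].
This gives a 18×12 integer matrix of rank 12; reducing to Smith normal form yields diagonal entries (1,1,1,1,1,1,1,1,1,1,1,2).

From H_k ≅ ker(∂_k) / im(∂_{k+1}) we obtain:

  H_0: rank C_0 − rank ∂_1 = 7 − 6 = 1, and the invariant factors of ∂_1 are all 1, so H_0 = Z.
  H_1: rank ker ∂_1 − rank ∂_2 = (18 − 6) − 12 = 0, and ∂_2 has invariant factor 2 > 1, so H_1 = Z/2.
  H_2: rank ker ∂_2 − rank ∂_3 = (12 − 12) − 0 = 0, and there is no ∂_3, so H_2 = 0.

As a check, the Euler characteristic is 7 − 18 + 12 = 1, which agrees with 1 − 0 + 0 = 1.

H_0 ≅ Z,  H_1 ≅ Z/2,  H_2 = 0.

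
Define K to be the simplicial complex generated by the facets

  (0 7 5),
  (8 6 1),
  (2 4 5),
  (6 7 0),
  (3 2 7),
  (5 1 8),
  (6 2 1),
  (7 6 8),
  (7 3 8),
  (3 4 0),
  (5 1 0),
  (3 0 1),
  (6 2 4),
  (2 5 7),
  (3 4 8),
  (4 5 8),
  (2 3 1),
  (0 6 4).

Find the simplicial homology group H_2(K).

Fix the vertex order 0 < 1 < 2 < 3 < 4 < 5 < 6 < 7 < 8 and write every simplex with vertices in increasing order. Then dim K = 2 and the simplices of K are:

  0-simplices (9): [0], [1], [2], [3], [4], [5], [6], [7], [8]
  1-simplices (27): (27 of them)
  2-simplices (18): [0,1,3], [0,1,5], [0,3,4], [0,4,6], [0,5,7], [0,6,7], [1,2,3], [1,2,6], [1,5,8], [1,6,8], [2,3,7], [2,4,5], [2,4,6], [2,5,7], [3,4,8], [3,7,8], [4,5,8], [6,7,8]

giving chain groups C_0 ≅ Z^9, C_1 ≅ Z^27, C_2 ≅ Z^18.

The boundary map ∂_1: C_1 → C_0 is given by ∂[p,q] = [q] − [p].
The resulting 9×27 matrix has rank 8, and its Smith normal form has invariant factors (1,1,1,1,1,1,1,1).

Boundary ∂_2: C_2 → C_1 sends each 2-simplex [p,q,r] to [q,r] − [p,r] + [p,q]. For instance
  ∂[2,4,6] = [4,6] − [2,6] + [2,4],
  ∂[1,5,8] = [5,8] − [1,8] + [1,5].
As a 27×18 matrix over Z this has rank 17, with invariant factors (1,1,1,1,1,1,1,1,1,1,1,1,1,1,1,1,1).

Computing H_k = (kernel of ∂_k) / (image of ∂_{k+1}):

  H_2: rank ker ∂_2 − rank ∂_3 = (18 − 17) − 0 = 1, and there is no ∂_3, so H_2 ≅ Z.

(K is a triangulation of the torus T^2.)

H_2 ≅ Z.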